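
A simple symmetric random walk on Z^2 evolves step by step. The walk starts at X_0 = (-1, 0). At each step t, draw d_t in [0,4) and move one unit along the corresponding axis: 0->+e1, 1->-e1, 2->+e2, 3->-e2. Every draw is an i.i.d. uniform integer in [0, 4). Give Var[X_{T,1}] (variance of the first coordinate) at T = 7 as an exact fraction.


7/2

Outcome values over d=0..3: [1, -1, 0, 0]
Σy = 0, Σy² = 2, M = 4
μ = 0/4 = 0,  σ² = 2/4 − (0)² = 1/2
Independent increments: Var[X_7] = 7·σ² = 7·(1/2) = 7/2


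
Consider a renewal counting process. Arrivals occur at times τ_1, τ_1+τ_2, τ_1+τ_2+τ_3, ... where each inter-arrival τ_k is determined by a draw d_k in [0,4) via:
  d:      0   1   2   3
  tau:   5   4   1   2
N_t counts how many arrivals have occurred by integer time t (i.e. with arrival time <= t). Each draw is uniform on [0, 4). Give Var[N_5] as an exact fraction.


579559/1048576

Inter-arrival values over d=0..3: [5, 4, 1, 2]
Each d has probability 1/4, so the pmf of τ is: f(1) = 1/4, f(2) = 1/4, f(4) = 1/4, f(5) = 1/4
Let p_n(j) = P(N_n = j), with p_0 = [1]. Condition on τ_1: p_n(0) = P(τ > n), and for j >= 1, p_n(j) = Σ_{k<=n} f(k)·p_{n−k}(j−1)
p_1 = [3/4, 1/4]  (j = 0..1)
p_2 = [1/2, 7/16, 1/16]  (j = 0..2)
p_3 = [1/2, 5/16, 11/64, 1/64]  (j = 0..3)
p_4 = [1/4, 1/2, 3/16, 15/256, 1/256]  (j = 0..4)
p_5 = [0, 5/8, 17/64, 23/256, 19/1024, 1/1024]  (j = 0..5)
E[N_5] = Σ j·p_5(j) = 1541/1024;  E[N_5²] = Σ j²·p_5(j) = 2885/1024
Var[N_5] = 2885/1024 − (1541/1024)² = 579559/1048576


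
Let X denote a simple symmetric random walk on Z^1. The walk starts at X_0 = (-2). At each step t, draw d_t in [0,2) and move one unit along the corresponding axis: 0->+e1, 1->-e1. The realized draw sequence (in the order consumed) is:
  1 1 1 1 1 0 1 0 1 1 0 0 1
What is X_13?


(-7)

t=0: X=(-2), d=1 → -e1, X_1=(-3)
t=1: X=(-3), d=1 → -e1, X_2=(-4)
t=2: X=(-4), d=1 → -e1, X_3=(-5)
t=3: X=(-5), d=1 → -e1, X_4=(-6)
t=4: X=(-6), d=1 → -e1, X_5=(-7)
t=5: X=(-7), d=0 → +e1, X_6=(-6)
t=6: X=(-6), d=1 → -e1, X_7=(-7)
t=7: X=(-7), d=0 → +e1, X_8=(-6)
t=8: X=(-6), d=1 → -e1, X_9=(-7)
t=9: X=(-7), d=1 → -e1, X_10=(-8)
t=10: X=(-8), d=0 → +e1, X_11=(-7)
t=11: X=(-7), d=0 → +e1, X_12=(-6)
t=12: X=(-6), d=1 → -e1, X_13=(-7)


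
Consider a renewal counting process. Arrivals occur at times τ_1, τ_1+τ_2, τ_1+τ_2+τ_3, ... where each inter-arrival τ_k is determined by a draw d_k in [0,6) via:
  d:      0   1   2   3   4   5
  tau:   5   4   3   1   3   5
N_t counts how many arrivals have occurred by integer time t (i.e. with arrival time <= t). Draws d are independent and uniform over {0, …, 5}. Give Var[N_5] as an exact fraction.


14787239/60466176

Inter-arrival values over d=0..5: [5, 4, 3, 1, 3, 5]
Each d has probability 1/6, so the pmf of τ is: f(1) = 1/6, f(3) = 1/3, f(4) = 1/6, f(5) = 1/3
Let p_n(j) = P(N_n = j), with p_0 = [1]. Condition on τ_1: p_n(0) = P(τ > n), and for j >= 1, p_n(j) = Σ_{k<=n} f(k)·p_{n−k}(j−1)
p_1 = [5/6, 1/6]  (j = 0..1)
p_2 = [5/6, 5/36, 1/36]  (j = 0..2)
p_3 = [1/2, 17/36, 5/216, 1/216]  (j = 0..3)
p_4 = [1/3, 19/36, 29/216, 5/1296, 1/1296]  (j = 0..4)
p_5 = [0, 29/36, 35/216, 41/1296, 5/7776, 1/7776]  (j = 0..5)
E[N_5] = Σ j·p_5(j) = 9547/7776;  E[N_5²] = Σ j²·p_5(j) = 4541/2592
Var[N_5] = 4541/2592 − (9547/7776)² = 14787239/60466176


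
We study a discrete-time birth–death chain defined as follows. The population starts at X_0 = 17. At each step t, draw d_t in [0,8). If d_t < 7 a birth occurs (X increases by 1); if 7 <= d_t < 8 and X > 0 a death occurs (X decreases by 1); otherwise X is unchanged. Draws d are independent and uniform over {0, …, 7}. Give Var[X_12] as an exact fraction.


X can drop by at most 1 per step and X_0 = 17 > T = 12, so X_t >= 17 − t >= 5 > 0 for every t <= 12: the floor at 0 (the 'and X > 0' condition) never binds. Hence X_12 = X_0 + Σ_{t<12} Y_t with i.i.d. increments Y_t = y(d_t) ∈ {+1, −1, 0}.
Outcome values over d=0..7: [1, 1, 1, 1, 1, 1, 1, -1]
Σy = 6, Σy² = 8, M = 8
μ = 6/8 = 3/4,  σ² = 8/8 − (3/4)² = 7/16
Independent increments: Var[X_12] = 12·σ² = 12·(7/16) = 21/4

21/4


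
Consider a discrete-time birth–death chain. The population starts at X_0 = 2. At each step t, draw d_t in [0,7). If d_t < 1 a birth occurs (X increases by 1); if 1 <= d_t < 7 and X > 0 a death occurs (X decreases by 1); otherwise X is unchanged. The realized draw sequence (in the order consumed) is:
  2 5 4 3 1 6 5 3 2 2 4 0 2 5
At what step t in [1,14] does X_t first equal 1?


1

t=0: X=2, d=2 → death, X_1=1
t=1: X=1, d=5 → death, X_2=0
t=2: X=0, d=4 → hold, X_3=0
t=3: X=0, d=3 → hold, X_4=0
t=4: X=0, d=1 → hold, X_5=0
t=5: X=0, d=6 → hold, X_6=0
t=6: X=0, d=5 → hold, X_7=0
t=7: X=0, d=3 → hold, X_8=0
t=8: X=0, d=2 → hold, X_9=0
t=9: X=0, d=2 → hold, X_10=0
t=10: X=0, d=4 → hold, X_11=0
t=11: X=0, d=0 → birth, X_12=1
t=12: X=1, d=2 → death, X_13=0
t=13: X=0, d=5 → hold, X_14=0


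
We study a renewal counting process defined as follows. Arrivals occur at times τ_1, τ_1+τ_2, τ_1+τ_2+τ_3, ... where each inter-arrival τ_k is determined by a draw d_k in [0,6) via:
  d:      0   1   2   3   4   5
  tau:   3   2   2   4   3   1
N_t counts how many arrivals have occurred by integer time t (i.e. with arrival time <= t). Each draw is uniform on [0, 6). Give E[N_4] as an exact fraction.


1807/1296

Inter-arrival values over d=0..5: [3, 2, 2, 4, 3, 1]
Each d has probability 1/6, so the pmf of τ is: f(1) = 1/6, f(2) = 1/3, f(3) = 1/3, f(4) = 1/6
Renewal equation for m(n) = E[N_n]: condition on τ_1 = k (if k <= n, one arrival plus a fresh copy on the remaining n−k steps): m(n) = F(n) + Σ_{k<=n} f(k)·m(n−k), where F(n) = P(τ <= n) and m(0) = 0
m(1) = F(1) = 1/6
m(2) = F(2) + f(1)·m(1) = 1/2 + 1/6·1/6 = 19/36
m(3) = F(3) + f(1)·m(2) + f(2)·m(1) = 5/6 + 1/6·19/36 + 1/3·1/6 = 211/216
m(4) = F(4) + f(1)·m(3) + f(2)·m(2) + f(3)·m(1) = 1 + 1/6·211/216 + 1/3·19/36 + 1/3·1/6 = 1807/1296
E[N_4] = m(4) = 1807/1296


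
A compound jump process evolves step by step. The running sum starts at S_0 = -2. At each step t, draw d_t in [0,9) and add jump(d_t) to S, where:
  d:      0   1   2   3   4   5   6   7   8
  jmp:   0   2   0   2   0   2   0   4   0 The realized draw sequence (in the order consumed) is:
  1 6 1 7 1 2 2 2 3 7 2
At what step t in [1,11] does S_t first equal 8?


5

t=0: S=-2, d=1, jump=2, S_1=0
t=1: S=0, d=6, jump=0, S_2=0
t=2: S=0, d=1, jump=2, S_3=2
t=3: S=2, d=7, jump=4, S_4=6
t=4: S=6, d=1, jump=2, S_5=8
t=5: S=8, d=2, jump=0, S_6=8
t=6: S=8, d=2, jump=0, S_7=8
t=7: S=8, d=2, jump=0, S_8=8
t=8: S=8, d=3, jump=2, S_9=10
t=9: S=10, d=7, jump=4, S_10=14
t=10: S=14, d=2, jump=0, S_11=14


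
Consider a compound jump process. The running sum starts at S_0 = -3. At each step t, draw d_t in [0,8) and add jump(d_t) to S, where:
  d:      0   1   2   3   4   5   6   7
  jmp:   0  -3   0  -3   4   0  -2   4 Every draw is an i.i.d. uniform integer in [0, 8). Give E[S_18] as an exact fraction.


Outcome values over d=0..7: [0, -3, 0, -3, 4, 0, -2, 4]
Σy = 0, Σy² = 54, M = 8
μ = 0/8 = 0,  σ² = 54/8 − (0)² = 27/4
E[S_18] = -3 + 18·(0) = -3

-3


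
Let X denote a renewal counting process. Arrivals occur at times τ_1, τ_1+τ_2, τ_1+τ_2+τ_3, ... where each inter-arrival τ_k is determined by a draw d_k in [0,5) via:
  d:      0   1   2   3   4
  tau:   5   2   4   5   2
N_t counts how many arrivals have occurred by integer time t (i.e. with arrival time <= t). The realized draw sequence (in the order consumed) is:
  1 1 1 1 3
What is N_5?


2

draw d_1=1: τ_1=2, arrival time A_1=2
draw d_2=1: τ_2=2, arrival time A_2=4
draw d_3=1: τ_3=2, arrival time A_3=6
draw d_4=1: τ_4=2, arrival time A_4=8
draw d_5=3: τ_5=5, arrival time A_5=13
N_t over t=0..5: 0:0 1:0 2:1 3:1 4:2 5:2


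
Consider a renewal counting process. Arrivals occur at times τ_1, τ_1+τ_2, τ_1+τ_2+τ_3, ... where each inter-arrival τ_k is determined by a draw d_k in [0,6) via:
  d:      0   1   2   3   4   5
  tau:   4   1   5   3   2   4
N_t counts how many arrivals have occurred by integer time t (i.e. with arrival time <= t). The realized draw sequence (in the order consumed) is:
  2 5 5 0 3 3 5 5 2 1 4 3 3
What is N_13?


3

draw d_1=2: τ_1=5, arrival time A_1=5
draw d_2=5: τ_2=4, arrival time A_2=9
draw d_3=5: τ_3=4, arrival time A_3=13
draw d_4=0: τ_4=4, arrival time A_4=17
draw d_5=3: τ_5=3, arrival time A_5=20
draw d_6=3: τ_6=3, arrival time A_6=23
draw d_7=5: τ_7=4, arrival time A_7=27
draw d_8=5: τ_8=4, arrival time A_8=31
draw d_9=2: τ_9=5, arrival time A_9=36
draw d_10=1: τ_10=1, arrival time A_10=37
draw d_11=4: τ_11=2, arrival time A_11=39
draw d_12=3: τ_12=3, arrival time A_12=42
draw d_13=3: τ_13=3, arrival time A_13=45
N_t over t=0..13: 0:0 1:0 2:0 3:0 4:0 5:1 6:1 7:1 8:1 9:2 10:2 11:2 12:2 13:3


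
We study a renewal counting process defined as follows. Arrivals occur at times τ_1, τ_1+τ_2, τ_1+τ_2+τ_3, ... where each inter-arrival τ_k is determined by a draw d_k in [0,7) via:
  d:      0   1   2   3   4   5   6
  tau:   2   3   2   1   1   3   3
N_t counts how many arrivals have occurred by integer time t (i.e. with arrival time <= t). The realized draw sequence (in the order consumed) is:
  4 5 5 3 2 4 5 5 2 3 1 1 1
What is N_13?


draw d_1=4: τ_1=1, arrival time A_1=1
draw d_2=5: τ_2=3, arrival time A_2=4
draw d_3=5: τ_3=3, arrival time A_3=7
draw d_4=3: τ_4=1, arrival time A_4=8
draw d_5=2: τ_5=2, arrival time A_5=10
draw d_6=4: τ_6=1, arrival time A_6=11
draw d_7=5: τ_7=3, arrival time A_7=14
draw d_8=5: τ_8=3, arrival time A_8=17
draw d_9=2: τ_9=2, arrival time A_9=19
draw d_10=3: τ_10=1, arrival time A_10=20
draw d_11=1: τ_11=3, arrival time A_11=23
draw d_12=1: τ_12=3, arrival time A_12=26
draw d_13=1: τ_13=3, arrival time A_13=29
N_t over t=0..13: 0:0 1:1 2:1 3:1 4:2 5:2 6:2 7:3 8:4 9:4 10:5 11:6 12:6 13:6

6


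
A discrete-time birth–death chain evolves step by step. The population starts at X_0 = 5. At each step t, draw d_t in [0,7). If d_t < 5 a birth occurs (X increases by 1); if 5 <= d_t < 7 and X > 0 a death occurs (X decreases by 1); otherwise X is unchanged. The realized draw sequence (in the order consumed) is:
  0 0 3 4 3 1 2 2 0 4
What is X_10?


t=0: X=5, d=0 → birth, X_1=6
t=1: X=6, d=0 → birth, X_2=7
t=2: X=7, d=3 → birth, X_3=8
t=3: X=8, d=4 → birth, X_4=9
t=4: X=9, d=3 → birth, X_5=10
t=5: X=10, d=1 → birth, X_6=11
t=6: X=11, d=2 → birth, X_7=12
t=7: X=12, d=2 → birth, X_8=13
t=8: X=13, d=0 → birth, X_9=14
t=9: X=14, d=4 → birth, X_10=15

15


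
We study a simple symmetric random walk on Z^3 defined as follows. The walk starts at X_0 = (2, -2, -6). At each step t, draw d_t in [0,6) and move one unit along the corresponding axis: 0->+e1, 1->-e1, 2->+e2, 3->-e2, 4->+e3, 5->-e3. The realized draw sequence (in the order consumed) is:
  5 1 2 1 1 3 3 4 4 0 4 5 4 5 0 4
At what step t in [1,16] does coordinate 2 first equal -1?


3

t=0: X=(2, -2, -6), d=5 → -e3, X_1=(2, -2, -7)
t=1: X=(2, -2, -7), d=1 → -e1, X_2=(1, -2, -7)
t=2: X=(1, -2, -7), d=2 → +e2, X_3=(1, -1, -7)
t=3: X=(1, -1, -7), d=1 → -e1, X_4=(0, -1, -7)
t=4: X=(0, -1, -7), d=1 → -e1, X_5=(-1, -1, -7)
t=5: X=(-1, -1, -7), d=3 → -e2, X_6=(-1, -2, -7)
t=6: X=(-1, -2, -7), d=3 → -e2, X_7=(-1, -3, -7)
t=7: X=(-1, -3, -7), d=4 → +e3, X_8=(-1, -3, -6)
t=8: X=(-1, -3, -6), d=4 → +e3, X_9=(-1, -3, -5)
t=9: X=(-1, -3, -5), d=0 → +e1, X_10=(0, -3, -5)
t=10: X=(0, -3, -5), d=4 → +e3, X_11=(0, -3, -4)
t=11: X=(0, -3, -4), d=5 → -e3, X_12=(0, -3, -5)
t=12: X=(0, -3, -5), d=4 → +e3, X_13=(0, -3, -4)
t=13: X=(0, -3, -4), d=5 → -e3, X_14=(0, -3, -5)
t=14: X=(0, -3, -5), d=0 → +e1, X_15=(1, -3, -5)
t=15: X=(1, -3, -5), d=4 → +e3, X_16=(1, -3, -4)


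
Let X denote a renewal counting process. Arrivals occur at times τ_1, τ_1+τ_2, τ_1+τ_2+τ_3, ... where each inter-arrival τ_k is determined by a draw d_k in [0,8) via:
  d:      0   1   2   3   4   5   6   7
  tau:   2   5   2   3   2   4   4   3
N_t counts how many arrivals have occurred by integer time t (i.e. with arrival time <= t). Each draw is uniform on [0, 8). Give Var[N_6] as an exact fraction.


Inter-arrival values over d=0..7: [2, 5, 2, 3, 2, 4, 4, 3]
Each d has probability 1/8, so the pmf of τ is: f(2) = 3/8, f(3) = 1/4, f(4) = 1/4, f(5) = 1/8
Let p_n(j) = P(N_n = j), with p_0 = [1]. Condition on τ_1: p_n(0) = P(τ > n), and for j >= 1, p_n(j) = Σ_{k<=n} f(k)·p_{n−k}(j−1)
p_1 = [1]  (j = 0)
p_2 = [5/8, 3/8]  (j = 0..1)
p_3 = [3/8, 5/8]  (j = 0..1)
p_4 = [1/8, 47/64, 9/64]  (j = 0..2)
p_5 = [0, 43/64, 21/64]  (j = 0..2)
p_6 = [0, 27/64, 269/512, 27/512]  (j = 0..3)
E[N_6] = Σ j·p_6(j) = 835/512;  E[N_6²] = Σ j²·p_6(j) = 1535/512
Var[N_6] = 1535/512 − (835/512)² = 88695/262144

88695/262144


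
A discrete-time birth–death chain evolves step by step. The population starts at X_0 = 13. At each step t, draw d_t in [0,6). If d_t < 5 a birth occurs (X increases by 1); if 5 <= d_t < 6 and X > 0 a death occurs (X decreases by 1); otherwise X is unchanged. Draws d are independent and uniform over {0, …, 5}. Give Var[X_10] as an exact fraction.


50/9

X can drop by at most 1 per step and X_0 = 13 > T = 10, so X_t >= 13 − t >= 3 > 0 for every t <= 10: the floor at 0 (the 'and X > 0' condition) never binds. Hence X_10 = X_0 + Σ_{t<10} Y_t with i.i.d. increments Y_t = y(d_t) ∈ {+1, −1, 0}.
Outcome values over d=0..5: [1, 1, 1, 1, 1, -1]
Σy = 4, Σy² = 6, M = 6
μ = 4/6 = 2/3,  σ² = 6/6 − (2/3)² = 5/9
Independent increments: Var[X_10] = 10·σ² = 10·(5/9) = 50/9


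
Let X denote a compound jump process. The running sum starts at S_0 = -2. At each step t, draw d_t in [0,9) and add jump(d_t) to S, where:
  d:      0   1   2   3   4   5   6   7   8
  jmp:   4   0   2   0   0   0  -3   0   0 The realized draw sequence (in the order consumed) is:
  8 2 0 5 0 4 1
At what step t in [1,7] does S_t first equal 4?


3

t=0: S=-2, d=8, jump=0, S_1=-2
t=1: S=-2, d=2, jump=2, S_2=0
t=2: S=0, d=0, jump=4, S_3=4
t=3: S=4, d=5, jump=0, S_4=4
t=4: S=4, d=0, jump=4, S_5=8
t=5: S=8, d=4, jump=0, S_6=8
t=6: S=8, d=1, jump=0, S_7=8


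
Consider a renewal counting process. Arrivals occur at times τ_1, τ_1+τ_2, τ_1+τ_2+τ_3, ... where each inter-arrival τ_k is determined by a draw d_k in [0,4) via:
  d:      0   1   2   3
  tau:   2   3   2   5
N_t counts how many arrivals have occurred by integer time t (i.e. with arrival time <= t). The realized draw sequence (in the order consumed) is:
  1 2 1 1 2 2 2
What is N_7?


draw d_1=1: τ_1=3, arrival time A_1=3
draw d_2=2: τ_2=2, arrival time A_2=5
draw d_3=1: τ_3=3, arrival time A_3=8
draw d_4=1: τ_4=3, arrival time A_4=11
draw d_5=2: τ_5=2, arrival time A_5=13
draw d_6=2: τ_6=2, arrival time A_6=15
draw d_7=2: τ_7=2, arrival time A_7=17
N_t over t=0..7: 0:0 1:0 2:0 3:1 4:1 5:2 6:2 7:2

2


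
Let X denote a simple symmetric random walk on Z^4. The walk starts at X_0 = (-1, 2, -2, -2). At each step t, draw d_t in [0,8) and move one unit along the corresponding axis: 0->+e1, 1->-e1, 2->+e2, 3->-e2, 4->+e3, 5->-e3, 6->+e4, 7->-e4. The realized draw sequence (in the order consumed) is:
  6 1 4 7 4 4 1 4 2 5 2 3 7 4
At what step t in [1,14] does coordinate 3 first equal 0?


5

t=0: X=(-1, 2, -2, -2), d=6 → +e4, X_1=(-1, 2, -2, -1)
t=1: X=(-1, 2, -2, -1), d=1 → -e1, X_2=(-2, 2, -2, -1)
t=2: X=(-2, 2, -2, -1), d=4 → +e3, X_3=(-2, 2, -1, -1)
t=3: X=(-2, 2, -1, -1), d=7 → -e4, X_4=(-2, 2, -1, -2)
t=4: X=(-2, 2, -1, -2), d=4 → +e3, X_5=(-2, 2, 0, -2)
t=5: X=(-2, 2, 0, -2), d=4 → +e3, X_6=(-2, 2, 1, -2)
t=6: X=(-2, 2, 1, -2), d=1 → -e1, X_7=(-3, 2, 1, -2)
t=7: X=(-3, 2, 1, -2), d=4 → +e3, X_8=(-3, 2, 2, -2)
t=8: X=(-3, 2, 2, -2), d=2 → +e2, X_9=(-3, 3, 2, -2)
t=9: X=(-3, 3, 2, -2), d=5 → -e3, X_10=(-3, 3, 1, -2)
t=10: X=(-3, 3, 1, -2), d=2 → +e2, X_11=(-3, 4, 1, -2)
t=11: X=(-3, 4, 1, -2), d=3 → -e2, X_12=(-3, 3, 1, -2)
t=12: X=(-3, 3, 1, -2), d=7 → -e4, X_13=(-3, 3, 1, -3)
t=13: X=(-3, 3, 1, -3), d=4 → +e3, X_14=(-3, 3, 2, -3)


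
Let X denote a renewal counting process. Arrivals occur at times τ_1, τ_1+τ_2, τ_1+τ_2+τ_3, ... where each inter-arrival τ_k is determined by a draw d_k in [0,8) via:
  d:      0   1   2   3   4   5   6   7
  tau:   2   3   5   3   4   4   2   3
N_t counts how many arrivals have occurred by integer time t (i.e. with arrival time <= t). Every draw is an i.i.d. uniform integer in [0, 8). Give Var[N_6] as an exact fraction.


287/1024

Inter-arrival values over d=0..7: [2, 3, 5, 3, 4, 4, 2, 3]
Each d has probability 1/8, so the pmf of τ is: f(2) = 1/4, f(3) = 3/8, f(4) = 1/4, f(5) = 1/8
Let p_n(j) = P(N_n = j), with p_0 = [1]. Condition on τ_1: p_n(0) = P(τ > n), and for j >= 1, p_n(j) = Σ_{k<=n} f(k)·p_{n−k}(j−1)
p_1 = [1]  (j = 0)
p_2 = [3/4, 1/4]  (j = 0..1)
p_3 = [3/8, 5/8]  (j = 0..1)
p_4 = [1/8, 13/16, 1/16]  (j = 0..2)
p_5 = [0, 3/4, 1/4]  (j = 0..2)
p_6 = [0, 31/64, 1/2, 1/64]  (j = 0..3)
E[N_6] = Σ j·p_6(j) = 49/32;  E[N_6²] = Σ j²·p_6(j) = 21/8
Var[N_6] = 21/8 − (49/32)² = 287/1024


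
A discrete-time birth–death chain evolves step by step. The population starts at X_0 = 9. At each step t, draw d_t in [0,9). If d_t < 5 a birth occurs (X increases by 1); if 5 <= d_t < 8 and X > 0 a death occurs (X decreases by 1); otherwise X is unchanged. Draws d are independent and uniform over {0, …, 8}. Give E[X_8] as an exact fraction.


97/9

X can drop by at most 1 per step and X_0 = 9 > T = 8, so X_t >= 9 − t >= 1 > 0 for every t <= 8: the floor at 0 (the 'and X > 0' condition) never binds. Hence X_8 = X_0 + Σ_{t<8} Y_t with i.i.d. increments Y_t = y(d_t) ∈ {+1, −1, 0}.
Outcome values over d=0..8: [1, 1, 1, 1, 1, -1, -1, -1, 0]
Σy = 2, Σy² = 8, M = 9
μ = 2/9 = 2/9,  σ² = 8/9 − (2/9)² = 68/81
E[X_8] = 9 + 8·(2/9) = 97/9


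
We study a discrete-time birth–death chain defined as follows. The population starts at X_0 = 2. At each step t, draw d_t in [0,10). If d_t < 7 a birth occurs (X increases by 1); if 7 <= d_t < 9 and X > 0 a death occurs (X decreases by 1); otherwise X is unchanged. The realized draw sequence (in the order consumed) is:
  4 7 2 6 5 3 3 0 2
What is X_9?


9

t=0: X=2, d=4 → birth, X_1=3
t=1: X=3, d=7 → death, X_2=2
t=2: X=2, d=2 → birth, X_3=3
t=3: X=3, d=6 → birth, X_4=4
t=4: X=4, d=5 → birth, X_5=5
t=5: X=5, d=3 → birth, X_6=6
t=6: X=6, d=3 → birth, X_7=7
t=7: X=7, d=0 → birth, X_8=8
t=8: X=8, d=2 → birth, X_9=9


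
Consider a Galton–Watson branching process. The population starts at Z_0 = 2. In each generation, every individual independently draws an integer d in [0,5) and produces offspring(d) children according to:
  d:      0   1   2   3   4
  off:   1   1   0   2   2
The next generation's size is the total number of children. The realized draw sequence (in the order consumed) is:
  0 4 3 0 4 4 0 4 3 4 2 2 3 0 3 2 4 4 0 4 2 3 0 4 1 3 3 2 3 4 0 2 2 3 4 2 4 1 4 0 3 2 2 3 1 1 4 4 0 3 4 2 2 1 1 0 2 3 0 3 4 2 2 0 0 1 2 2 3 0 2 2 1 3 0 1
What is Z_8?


gen 0: Z_0=2, draws=[0, 4], offspring=[1, 2], Z_1=3
gen 1: Z_1=3, draws=[3, 0, 4], offspring=[2, 1, 2], Z_2=5
gen 2: Z_2=5, draws=[4, 0, 4, 3, 4], offspring=[2, 1, 2, 2, 2], Z_3=9
gen 3: Z_3=9, draws=[2, 2, 3, 0, 3, 2, 4, 4, 0], offspring=[0, 0, 2, 1, 2, 0, 2, 2, 1], Z_4=10
gen 4: Z_4=10, draws=[4, 2, 3, 0, 4, 1, 3, 3, 2, 3], offspring=[2, 0, 2, 1, 2, 1, 2, 2, 0, 2], Z_5=14
gen 5: Z_5=14, draws=[4, 0, 2, 2, 3, 4, 2, 4, 1, 4, 0, 3, 2, 2], offspring=[2, 1, 0, 0, 2, 2, 0, 2, 1, 2, 1, 2, 0, 0], Z_6=15
gen 6: Z_6=15, draws=[3, 1, 1, 4, 4, 0, 3, 4, 2, 2, 1, 1, 0, 2, 3], offspring=[2, 1, 1, 2, 2, 1, 2, 2, 0, 0, 1, 1, 1, 0, 2], Z_7=18
gen 7: Z_7=18, draws=[0, 3, 4, 2, 2, 0, 0, 1, 2, 2, 3, 0, 2, 2, 1, 3, 0, 1], offspring=[1, 2, 2, 0, 0, 1, 1, 1, 0, 0, 2, 1, 0, 0, 1, 2, 1, 1], Z_8=16

16


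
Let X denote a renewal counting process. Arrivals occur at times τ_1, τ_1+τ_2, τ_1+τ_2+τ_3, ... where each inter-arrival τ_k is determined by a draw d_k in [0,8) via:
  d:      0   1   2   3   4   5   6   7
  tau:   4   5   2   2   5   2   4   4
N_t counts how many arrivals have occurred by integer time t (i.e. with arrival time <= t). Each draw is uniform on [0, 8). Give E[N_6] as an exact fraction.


Inter-arrival values over d=0..7: [4, 5, 2, 2, 5, 2, 4, 4]
Each d has probability 1/8, so the pmf of τ is: f(2) = 3/8, f(4) = 3/8, f(5) = 1/4
Renewal equation for m(n) = E[N_n]: condition on τ_1 = k (if k <= n, one arrival plus a fresh copy on the remaining n−k steps): m(n) = F(n) + Σ_{k<=n} f(k)·m(n−k), where F(n) = P(τ <= n) and m(0) = 0
m(1) = F(1) = 0
m(2) = F(2) = 3/8
m(3) = F(3) = 3/8
m(4) = F(4) + f(2)·m(2) = 3/4 + 3/8·3/8 = 57/64
m(5) = F(5) + f(2)·m(3) = 1 + 3/8·3/8 = 73/64
m(6) = F(6) + f(2)·m(4) + f(4)·m(2) = 1 + 3/8·57/64 + 3/8·3/8 = 755/512
E[N_6] = m(6) = 755/512

755/512


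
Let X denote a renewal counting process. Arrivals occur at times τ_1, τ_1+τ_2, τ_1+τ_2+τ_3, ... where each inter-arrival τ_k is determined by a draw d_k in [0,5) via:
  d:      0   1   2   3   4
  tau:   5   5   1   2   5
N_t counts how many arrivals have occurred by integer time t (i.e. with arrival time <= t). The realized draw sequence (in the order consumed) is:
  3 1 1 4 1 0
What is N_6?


draw d_1=3: τ_1=2, arrival time A_1=2
draw d_2=1: τ_2=5, arrival time A_2=7
draw d_3=1: τ_3=5, arrival time A_3=12
draw d_4=4: τ_4=5, arrival time A_4=17
draw d_5=1: τ_5=5, arrival time A_5=22
draw d_6=0: τ_6=5, arrival time A_6=27
N_t over t=0..6: 0:0 1:0 2:1 3:1 4:1 5:1 6:1

1


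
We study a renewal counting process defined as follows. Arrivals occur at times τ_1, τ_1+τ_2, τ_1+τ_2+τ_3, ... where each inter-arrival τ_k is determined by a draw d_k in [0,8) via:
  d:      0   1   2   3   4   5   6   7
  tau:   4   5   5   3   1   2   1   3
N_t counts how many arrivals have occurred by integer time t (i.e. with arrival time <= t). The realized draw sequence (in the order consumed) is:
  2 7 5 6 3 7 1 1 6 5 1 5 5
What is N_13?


4

draw d_1=2: τ_1=5, arrival time A_1=5
draw d_2=7: τ_2=3, arrival time A_2=8
draw d_3=5: τ_3=2, arrival time A_3=10
draw d_4=6: τ_4=1, arrival time A_4=11
draw d_5=3: τ_5=3, arrival time A_5=14
draw d_6=7: τ_6=3, arrival time A_6=17
draw d_7=1: τ_7=5, arrival time A_7=22
draw d_8=1: τ_8=5, arrival time A_8=27
draw d_9=6: τ_9=1, arrival time A_9=28
draw d_10=5: τ_10=2, arrival time A_10=30
draw d_11=1: τ_11=5, arrival time A_11=35
draw d_12=5: τ_12=2, arrival time A_12=37
draw d_13=5: τ_13=2, arrival time A_13=39
N_t over t=0..13: 0:0 1:0 2:0 3:0 4:0 5:1 6:1 7:1 8:2 9:2 10:3 11:4 12:4 13:4


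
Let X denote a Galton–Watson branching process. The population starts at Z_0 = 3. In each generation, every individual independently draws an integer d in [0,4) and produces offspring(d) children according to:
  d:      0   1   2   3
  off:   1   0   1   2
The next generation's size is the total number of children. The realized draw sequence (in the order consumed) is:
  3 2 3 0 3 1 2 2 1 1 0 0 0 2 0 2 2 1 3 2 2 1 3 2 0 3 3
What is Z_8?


5

gen 0: Z_0=3, draws=[3, 2, 3], offspring=[2, 1, 2], Z_1=5
gen 1: Z_1=5, draws=[0, 3, 1, 2, 2], offspring=[1, 2, 0, 1, 1], Z_2=5
gen 2: Z_2=5, draws=[1, 1, 0, 0, 0], offspring=[0, 0, 1, 1, 1], Z_3=3
gen 3: Z_3=3, draws=[2, 0, 2], offspring=[1, 1, 1], Z_4=3
gen 4: Z_4=3, draws=[2, 1, 3], offspring=[1, 0, 2], Z_5=3
gen 5: Z_5=3, draws=[2, 2, 1], offspring=[1, 1, 0], Z_6=2
gen 6: Z_6=2, draws=[3, 2], offspring=[2, 1], Z_7=3
gen 7: Z_7=3, draws=[0, 3, 3], offspring=[1, 2, 2], Z_8=5


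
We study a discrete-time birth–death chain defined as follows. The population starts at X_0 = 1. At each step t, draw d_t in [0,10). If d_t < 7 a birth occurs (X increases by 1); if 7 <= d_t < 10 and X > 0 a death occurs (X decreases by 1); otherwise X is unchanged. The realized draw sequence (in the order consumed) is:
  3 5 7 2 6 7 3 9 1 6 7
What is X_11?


t=0: X=1, d=3 → birth, X_1=2
t=1: X=2, d=5 → birth, X_2=3
t=2: X=3, d=7 → death, X_3=2
t=3: X=2, d=2 → birth, X_4=3
t=4: X=3, d=6 → birth, X_5=4
t=5: X=4, d=7 → death, X_6=3
t=6: X=3, d=3 → birth, X_7=4
t=7: X=4, d=9 → death, X_8=3
t=8: X=3, d=1 → birth, X_9=4
t=9: X=4, d=6 → birth, X_10=5
t=10: X=5, d=7 → death, X_11=4

4


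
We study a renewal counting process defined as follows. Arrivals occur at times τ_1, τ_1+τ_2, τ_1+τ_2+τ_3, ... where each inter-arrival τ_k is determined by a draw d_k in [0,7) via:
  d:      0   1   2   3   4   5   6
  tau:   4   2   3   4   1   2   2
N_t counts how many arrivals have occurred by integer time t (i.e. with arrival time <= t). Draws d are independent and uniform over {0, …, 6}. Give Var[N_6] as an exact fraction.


Inter-arrival values over d=0..6: [4, 2, 3, 4, 1, 2, 2]
Each d has probability 1/7, so the pmf of τ is: f(1) = 1/7, f(2) = 3/7, f(3) = 1/7, f(4) = 2/7
Let p_n(j) = P(N_n = j), with p_0 = [1]. Condition on τ_1: p_n(0) = P(τ > n), and for j >= 1, p_n(j) = Σ_{k<=n} f(k)·p_{n−k}(j−1)
p_1 = [6/7, 1/7]  (j = 0..1)
p_2 = [3/7, 27/49, 1/49]  (j = 0..2)
p_3 = [2/7, 4/7, 48/343, 1/343]  (j = 0..3)
p_4 = [0, 31/49, 116/343, 69/2401, 1/2401]  (j = 0..4)
p_5 = [0, 3/7, 156/343, 267/2401, 90/16807, 1/16807]  (j = 0..5)
p_6 = [0, 8/49, 4/7, 566/2401, 481/16807, 111/117649, 1/117649]  (j = 0..6)
E[N_6] = Σ j·p_6(j) = 250895/117649;  E[N_6²] = Σ j²·p_6(j) = 594409/117649
Var[N_6] = 594409/117649 − (250895/117649)² = 6983323416/13841287201

6983323416/13841287201


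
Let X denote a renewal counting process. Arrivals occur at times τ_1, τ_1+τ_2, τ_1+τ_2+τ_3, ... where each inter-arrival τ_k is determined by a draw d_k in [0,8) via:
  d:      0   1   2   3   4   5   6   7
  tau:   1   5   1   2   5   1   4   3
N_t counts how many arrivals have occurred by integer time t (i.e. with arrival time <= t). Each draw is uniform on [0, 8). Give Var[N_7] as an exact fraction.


5066930137655/4398046511104

Inter-arrival values over d=0..7: [1, 5, 1, 2, 5, 1, 4, 3]
Each d has probability 1/8, so the pmf of τ is: f(1) = 3/8, f(2) = 1/8, f(3) = 1/8, f(4) = 1/8, f(5) = 1/4
Let p_n(j) = P(N_n = j), with p_0 = [1]. Condition on τ_1: p_n(0) = P(τ > n), and for j >= 1, p_n(j) = Σ_{k<=n} f(k)·p_{n−k}(j−1)
p_1 = [5/8, 3/8]  (j = 0..1)
p_2 = [1/2, 23/64, 9/64]  (j = 0..2)
p_3 = [3/8, 25/64, 93/512, 27/512]  (j = 0..3)
p_4 = [1/4, 13/32, 61/256, 351/4096, 81/4096]  (j = 0..4)
p_5 = [0, 17/32, 75/256, 531/4096, 1269/32768, 243/32768]  (j = 0..5)
p_6 = [0, 19/64, 7/16, 737/4096, 135/2048, 4455/262144, 729/262144]  (j = 0..6)
p_7 = [0, 13/64, 47/128, 1181/4096, 3309/32768, 8397/262144, 15309/2097152, 2187/2097152]  (j = 0..7)
E[N_7] = Σ j·p_7(j) = 5070243/2097152;  E[N_7²] = Σ j²·p_7(j) = 14674327/2097152
Var[N_7] = 14674327/2097152 − (5070243/2097152)² = 5066930137655/4398046511104


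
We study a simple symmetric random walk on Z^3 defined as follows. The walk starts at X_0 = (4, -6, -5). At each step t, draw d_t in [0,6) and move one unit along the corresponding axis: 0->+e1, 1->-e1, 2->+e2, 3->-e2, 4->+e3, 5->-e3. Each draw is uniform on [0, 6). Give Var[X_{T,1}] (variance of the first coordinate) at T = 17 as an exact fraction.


Outcome values over d=0..5: [1, -1, 0, 0, 0, 0]
Σy = 0, Σy² = 2, M = 6
μ = 0/6 = 0,  σ² = 2/6 − (0)² = 1/3
Independent increments: Var[X_17] = 17·σ² = 17·(1/3) = 17/3

17/3


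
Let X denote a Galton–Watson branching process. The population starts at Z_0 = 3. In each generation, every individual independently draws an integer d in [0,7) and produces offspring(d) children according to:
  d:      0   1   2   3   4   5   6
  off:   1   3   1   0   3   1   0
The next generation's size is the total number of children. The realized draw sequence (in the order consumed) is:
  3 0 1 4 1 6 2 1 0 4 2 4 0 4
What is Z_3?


15

gen 0: Z_0=3, draws=[3, 0, 1], offspring=[0, 1, 3], Z_1=4
gen 1: Z_1=4, draws=[4, 1, 6, 2], offspring=[3, 3, 0, 1], Z_2=7
gen 2: Z_2=7, draws=[1, 0, 4, 2, 4, 0, 4], offspring=[3, 1, 3, 1, 3, 1, 3], Z_3=15


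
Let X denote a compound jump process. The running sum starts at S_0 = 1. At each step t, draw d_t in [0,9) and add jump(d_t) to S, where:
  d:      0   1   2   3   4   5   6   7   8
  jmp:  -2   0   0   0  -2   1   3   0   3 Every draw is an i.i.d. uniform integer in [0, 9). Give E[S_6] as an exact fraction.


3

Outcome values over d=0..8: [-2, 0, 0, 0, -2, 1, 3, 0, 3]
Σy = 3, Σy² = 27, M = 9
μ = 3/9 = 1/3,  σ² = 27/9 − (1/3)² = 26/9
E[S_6] = 1 + 6·(1/3) = 3


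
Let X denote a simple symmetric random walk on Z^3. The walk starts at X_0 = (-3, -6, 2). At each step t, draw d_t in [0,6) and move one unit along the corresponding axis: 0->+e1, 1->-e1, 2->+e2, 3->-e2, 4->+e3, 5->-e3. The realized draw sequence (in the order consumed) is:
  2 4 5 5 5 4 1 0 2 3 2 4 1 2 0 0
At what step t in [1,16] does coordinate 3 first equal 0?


5

t=0: X=(-3, -6, 2), d=2 → +e2, X_1=(-3, -5, 2)
t=1: X=(-3, -5, 2), d=4 → +e3, X_2=(-3, -5, 3)
t=2: X=(-3, -5, 3), d=5 → -e3, X_3=(-3, -5, 2)
t=3: X=(-3, -5, 2), d=5 → -e3, X_4=(-3, -5, 1)
t=4: X=(-3, -5, 1), d=5 → -e3, X_5=(-3, -5, 0)
t=5: X=(-3, -5, 0), d=4 → +e3, X_6=(-3, -5, 1)
t=6: X=(-3, -5, 1), d=1 → -e1, X_7=(-4, -5, 1)
t=7: X=(-4, -5, 1), d=0 → +e1, X_8=(-3, -5, 1)
t=8: X=(-3, -5, 1), d=2 → +e2, X_9=(-3, -4, 1)
t=9: X=(-3, -4, 1), d=3 → -e2, X_10=(-3, -5, 1)
t=10: X=(-3, -5, 1), d=2 → +e2, X_11=(-3, -4, 1)
t=11: X=(-3, -4, 1), d=4 → +e3, X_12=(-3, -4, 2)
t=12: X=(-3, -4, 2), d=1 → -e1, X_13=(-4, -4, 2)
t=13: X=(-4, -4, 2), d=2 → +e2, X_14=(-4, -3, 2)
t=14: X=(-4, -3, 2), d=0 → +e1, X_15=(-3, -3, 2)
t=15: X=(-3, -3, 2), d=0 → +e1, X_16=(-2, -3, 2)


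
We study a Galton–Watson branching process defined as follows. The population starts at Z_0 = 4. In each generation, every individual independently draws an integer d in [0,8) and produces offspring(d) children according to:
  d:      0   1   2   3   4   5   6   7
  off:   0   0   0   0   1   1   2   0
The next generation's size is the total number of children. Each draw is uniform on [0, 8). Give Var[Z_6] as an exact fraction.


63/512

Outcome values over d=0..7: [0, 0, 0, 0, 1, 1, 2, 0]
Σy = 4, Σy² = 6, M = 8
μ = 4/8 = 1/2,  σ² = 6/8 − (1/2)² = 1/2
V_0 = 0, E_0 = 4
V_1 = 1/2·E_0 + (1/2)²·V_0 = 2;  E_1 = 2
V_2 = 1/2·E_1 + (1/2)²·V_1 = 3/2;  E_2 = 1
V_3 = 1/2·E_2 + (1/2)²·V_2 = 7/8;  E_3 = 1/2
V_4 = 1/2·E_3 + (1/2)²·V_3 = 15/32;  E_4 = 1/4
V_5 = 1/2·E_4 + (1/2)²·V_4 = 31/128;  E_5 = 1/8
V_6 = 1/2·E_5 + (1/2)²·V_5 = 63/512;  E_6 = 1/16


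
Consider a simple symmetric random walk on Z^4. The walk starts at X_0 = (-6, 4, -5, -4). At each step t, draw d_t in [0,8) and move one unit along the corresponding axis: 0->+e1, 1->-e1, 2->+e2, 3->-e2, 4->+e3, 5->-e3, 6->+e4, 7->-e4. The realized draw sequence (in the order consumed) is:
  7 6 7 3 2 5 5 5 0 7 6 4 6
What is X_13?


t=0: X=(-6, 4, -5, -4), d=7 → -e4, X_1=(-6, 4, -5, -5)
t=1: X=(-6, 4, -5, -5), d=6 → +e4, X_2=(-6, 4, -5, -4)
t=2: X=(-6, 4, -5, -4), d=7 → -e4, X_3=(-6, 4, -5, -5)
t=3: X=(-6, 4, -5, -5), d=3 → -e2, X_4=(-6, 3, -5, -5)
t=4: X=(-6, 3, -5, -5), d=2 → +e2, X_5=(-6, 4, -5, -5)
t=5: X=(-6, 4, -5, -5), d=5 → -e3, X_6=(-6, 4, -6, -5)
t=6: X=(-6, 4, -6, -5), d=5 → -e3, X_7=(-6, 4, -7, -5)
t=7: X=(-6, 4, -7, -5), d=5 → -e3, X_8=(-6, 4, -8, -5)
t=8: X=(-6, 4, -8, -5), d=0 → +e1, X_9=(-5, 4, -8, -5)
t=9: X=(-5, 4, -8, -5), d=7 → -e4, X_10=(-5, 4, -8, -6)
t=10: X=(-5, 4, -8, -6), d=6 → +e4, X_11=(-5, 4, -8, -5)
t=11: X=(-5, 4, -8, -5), d=4 → +e3, X_12=(-5, 4, -7, -5)
t=12: X=(-5, 4, -7, -5), d=6 → +e4, X_13=(-5, 4, -7, -4)

(-5, 4, -7, -4)


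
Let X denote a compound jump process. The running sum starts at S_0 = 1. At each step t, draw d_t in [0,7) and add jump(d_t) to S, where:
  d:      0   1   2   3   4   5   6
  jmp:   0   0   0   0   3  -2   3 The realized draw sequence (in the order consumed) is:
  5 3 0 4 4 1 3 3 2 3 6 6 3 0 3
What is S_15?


11

t=0: S=1, d=5, jump=-2, S_1=-1
t=1: S=-1, d=3, jump=0, S_2=-1
t=2: S=-1, d=0, jump=0, S_3=-1
t=3: S=-1, d=4, jump=3, S_4=2
t=4: S=2, d=4, jump=3, S_5=5
t=5: S=5, d=1, jump=0, S_6=5
t=6: S=5, d=3, jump=0, S_7=5
t=7: S=5, d=3, jump=0, S_8=5
t=8: S=5, d=2, jump=0, S_9=5
t=9: S=5, d=3, jump=0, S_10=5
t=10: S=5, d=6, jump=3, S_11=8
t=11: S=8, d=6, jump=3, S_12=11
t=12: S=11, d=3, jump=0, S_13=11
t=13: S=11, d=0, jump=0, S_14=11
t=14: S=11, d=3, jump=0, S_15=11


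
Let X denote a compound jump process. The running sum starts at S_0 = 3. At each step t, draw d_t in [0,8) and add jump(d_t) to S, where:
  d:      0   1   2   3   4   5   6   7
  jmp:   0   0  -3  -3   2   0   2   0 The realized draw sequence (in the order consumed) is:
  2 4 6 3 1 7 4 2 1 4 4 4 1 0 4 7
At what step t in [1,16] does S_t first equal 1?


t=0: S=3, d=2, jump=-3, S_1=0
t=1: S=0, d=4, jump=2, S_2=2
t=2: S=2, d=6, jump=2, S_3=4
t=3: S=4, d=3, jump=-3, S_4=1
t=4: S=1, d=1, jump=0, S_5=1
t=5: S=1, d=7, jump=0, S_6=1
t=6: S=1, d=4, jump=2, S_7=3
t=7: S=3, d=2, jump=-3, S_8=0
t=8: S=0, d=1, jump=0, S_9=0
t=9: S=0, d=4, jump=2, S_10=2
t=10: S=2, d=4, jump=2, S_11=4
t=11: S=4, d=4, jump=2, S_12=6
t=12: S=6, d=1, jump=0, S_13=6
t=13: S=6, d=0, jump=0, S_14=6
t=14: S=6, d=4, jump=2, S_15=8
t=15: S=8, d=7, jump=0, S_16=8

4


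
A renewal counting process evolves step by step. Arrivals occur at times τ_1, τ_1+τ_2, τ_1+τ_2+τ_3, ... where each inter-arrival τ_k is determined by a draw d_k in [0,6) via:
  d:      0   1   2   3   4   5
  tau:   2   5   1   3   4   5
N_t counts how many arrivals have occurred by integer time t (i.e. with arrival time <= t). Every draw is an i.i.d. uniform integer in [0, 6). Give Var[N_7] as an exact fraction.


Inter-arrival values over d=0..5: [2, 5, 1, 3, 4, 5]
Each d has probability 1/6, so the pmf of τ is: f(1) = 1/6, f(2) = 1/6, f(3) = 1/6, f(4) = 1/6, f(5) = 1/3
Let p_n(j) = P(N_n = j), with p_0 = [1]. Condition on τ_1: p_n(0) = P(τ > n), and for j >= 1, p_n(j) = Σ_{k<=n} f(k)·p_{n−k}(j−1)
p_1 = [5/6, 1/6]  (j = 0..1)
p_2 = [2/3, 11/36, 1/36]  (j = 0..2)
p_3 = [1/2, 5/12, 17/216, 1/216]  (j = 0..3)
p_4 = [1/3, 1/2, 4/27, 23/1296, 1/1296]  (j = 0..4)
p_5 = [0, 13/18, 25/108, 55/1296, 29/7776, 1/7776]  (j = 0..5)
p_6 = [0, 19/36, 41/108, 35/432, 7/648, 35/46656, 1/46656]  (j = 0..6)
p_7 = [0, 13/36, 25/54, 193/1296, 7/288, 119/46656, 41/279936, 1/279936]  (j = 0..7)
E[N_7] = Σ j·p_7(j) = 516391/279936;  E[N_7²] = Σ j²·p_7(j) = 1122919/279936
Var[N_7] = 1122919/279936 − (516391/279936)² = 47685788303/78364164096

47685788303/78364164096


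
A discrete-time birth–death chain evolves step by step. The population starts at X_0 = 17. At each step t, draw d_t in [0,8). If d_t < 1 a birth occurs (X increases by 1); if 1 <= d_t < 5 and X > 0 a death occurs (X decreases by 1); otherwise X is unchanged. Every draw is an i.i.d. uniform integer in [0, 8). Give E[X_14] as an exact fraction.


47/4

X can drop by at most 1 per step and X_0 = 17 > T = 14, so X_t >= 17 − t >= 3 > 0 for every t <= 14: the floor at 0 (the 'and X > 0' condition) never binds. Hence X_14 = X_0 + Σ_{t<14} Y_t with i.i.d. increments Y_t = y(d_t) ∈ {+1, −1, 0}.
Outcome values over d=0..7: [1, -1, -1, -1, -1, 0, 0, 0]
Σy = -3, Σy² = 5, M = 8
μ = -3/8 = -3/8,  σ² = 5/8 − (-3/8)² = 31/64
E[X_14] = 17 + 14·(-3/8) = 47/4


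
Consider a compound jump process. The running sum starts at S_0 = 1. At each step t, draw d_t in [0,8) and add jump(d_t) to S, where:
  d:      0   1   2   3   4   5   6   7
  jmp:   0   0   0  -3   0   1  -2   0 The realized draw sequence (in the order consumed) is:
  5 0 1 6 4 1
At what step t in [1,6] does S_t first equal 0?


t=0: S=1, d=5, jump=1, S_1=2
t=1: S=2, d=0, jump=0, S_2=2
t=2: S=2, d=1, jump=0, S_3=2
t=3: S=2, d=6, jump=-2, S_4=0
t=4: S=0, d=4, jump=0, S_5=0
t=5: S=0, d=1, jump=0, S_6=0

4


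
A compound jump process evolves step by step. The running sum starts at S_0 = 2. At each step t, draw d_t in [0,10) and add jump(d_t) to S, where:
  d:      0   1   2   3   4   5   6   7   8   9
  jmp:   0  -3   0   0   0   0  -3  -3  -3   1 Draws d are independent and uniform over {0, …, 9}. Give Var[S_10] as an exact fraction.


Outcome values over d=0..9: [0, -3, 0, 0, 0, 0, -3, -3, -3, 1]
Σy = -11, Σy² = 37, M = 10
μ = -11/10 = -11/10,  σ² = 37/10 − (-11/10)² = 249/100
Independent increments: Var[S_10] = 10·σ² = 10·(249/100) = 249/10

249/10


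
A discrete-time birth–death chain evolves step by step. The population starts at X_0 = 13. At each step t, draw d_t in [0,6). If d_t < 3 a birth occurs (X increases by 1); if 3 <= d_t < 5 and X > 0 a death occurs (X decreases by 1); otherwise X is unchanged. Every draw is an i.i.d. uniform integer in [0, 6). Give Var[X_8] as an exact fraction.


58/9

X can drop by at most 1 per step and X_0 = 13 > T = 8, so X_t >= 13 − t >= 5 > 0 for every t <= 8: the floor at 0 (the 'and X > 0' condition) never binds. Hence X_8 = X_0 + Σ_{t<8} Y_t with i.i.d. increments Y_t = y(d_t) ∈ {+1, −1, 0}.
Outcome values over d=0..5: [1, 1, 1, -1, -1, 0]
Σy = 1, Σy² = 5, M = 6
μ = 1/6 = 1/6,  σ² = 5/6 − (1/6)² = 29/36
Independent increments: Var[X_8] = 8·σ² = 8·(29/36) = 58/9


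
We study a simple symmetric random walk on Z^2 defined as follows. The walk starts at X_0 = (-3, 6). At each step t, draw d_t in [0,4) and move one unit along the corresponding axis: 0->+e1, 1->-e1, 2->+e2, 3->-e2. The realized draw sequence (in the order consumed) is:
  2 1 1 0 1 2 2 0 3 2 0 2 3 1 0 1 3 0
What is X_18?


t=0: X=(-3, 6), d=2 → +e2, X_1=(-3, 7)
t=1: X=(-3, 7), d=1 → -e1, X_2=(-4, 7)
t=2: X=(-4, 7), d=1 → -e1, X_3=(-5, 7)
t=3: X=(-5, 7), d=0 → +e1, X_4=(-4, 7)
t=4: X=(-4, 7), d=1 → -e1, X_5=(-5, 7)
t=5: X=(-5, 7), d=2 → +e2, X_6=(-5, 8)
t=6: X=(-5, 8), d=2 → +e2, X_7=(-5, 9)
t=7: X=(-5, 9), d=0 → +e1, X_8=(-4, 9)
t=8: X=(-4, 9), d=3 → -e2, X_9=(-4, 8)
t=9: X=(-4, 8), d=2 → +e2, X_10=(-4, 9)
t=10: X=(-4, 9), d=0 → +e1, X_11=(-3, 9)
t=11: X=(-3, 9), d=2 → +e2, X_12=(-3, 10)
t=12: X=(-3, 10), d=3 → -e2, X_13=(-3, 9)
t=13: X=(-3, 9), d=1 → -e1, X_14=(-4, 9)
t=14: X=(-4, 9), d=0 → +e1, X_15=(-3, 9)
t=15: X=(-3, 9), d=1 → -e1, X_16=(-4, 9)
t=16: X=(-4, 9), d=3 → -e2, X_17=(-4, 8)
t=17: X=(-4, 8), d=0 → +e1, X_18=(-3, 8)

(-3, 8)


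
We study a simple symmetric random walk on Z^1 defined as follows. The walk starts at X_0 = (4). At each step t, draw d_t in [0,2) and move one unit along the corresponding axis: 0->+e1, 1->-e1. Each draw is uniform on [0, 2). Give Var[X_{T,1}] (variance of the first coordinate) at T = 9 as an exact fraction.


9

Outcome values over d=0..1: [1, -1]
Σy = 0, Σy² = 2, M = 2
μ = 0/2 = 0,  σ² = 2/2 − (0)² = 1
Independent increments: Var[X_9] = 9·σ² = 9·(1) = 9


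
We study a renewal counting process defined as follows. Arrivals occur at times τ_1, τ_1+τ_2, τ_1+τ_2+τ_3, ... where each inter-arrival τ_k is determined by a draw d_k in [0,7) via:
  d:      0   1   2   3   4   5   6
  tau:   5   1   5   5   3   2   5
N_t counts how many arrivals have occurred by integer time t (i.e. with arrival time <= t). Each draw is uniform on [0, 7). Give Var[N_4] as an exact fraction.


3113354/5764801

Inter-arrival values over d=0..6: [5, 1, 5, 5, 3, 2, 5]
Each d has probability 1/7, so the pmf of τ is: f(1) = 1/7, f(2) = 1/7, f(3) = 1/7, f(5) = 4/7
Let p_n(j) = P(N_n = j), with p_0 = [1]. Condition on τ_1: p_n(0) = P(τ > n), and for j >= 1, p_n(j) = Σ_{k<=n} f(k)·p_{n−k}(j−1)
p_1 = [6/7, 1/7]  (j = 0..1)
p_2 = [5/7, 13/49, 1/49]  (j = 0..2)
p_3 = [4/7, 18/49, 20/343, 1/343]  (j = 0..3)
p_4 = [4/7, 15/49, 38/343, 27/2401, 1/2401]  (j = 0..4)
E[N_4] = Σ j·p_4(j) = 1352/2401;  E[N_4²] = Σ j²·p_4(j) = 6/7
Var[N_4] = 6/7 − (1352/2401)² = 3113354/5764801


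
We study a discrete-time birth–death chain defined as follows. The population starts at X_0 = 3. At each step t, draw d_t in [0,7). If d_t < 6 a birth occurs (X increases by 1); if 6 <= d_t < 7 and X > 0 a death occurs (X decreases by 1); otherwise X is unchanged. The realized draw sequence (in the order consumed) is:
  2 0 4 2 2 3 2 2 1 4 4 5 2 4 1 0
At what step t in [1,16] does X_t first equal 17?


14

t=0: X=3, d=2 → birth, X_1=4
t=1: X=4, d=0 → birth, X_2=5
t=2: X=5, d=4 → birth, X_3=6
t=3: X=6, d=2 → birth, X_4=7
t=4: X=7, d=2 → birth, X_5=8
t=5: X=8, d=3 → birth, X_6=9
t=6: X=9, d=2 → birth, X_7=10
t=7: X=10, d=2 → birth, X_8=11
t=8: X=11, d=1 → birth, X_9=12
t=9: X=12, d=4 → birth, X_10=13
t=10: X=13, d=4 → birth, X_11=14
t=11: X=14, d=5 → birth, X_12=15
t=12: X=15, d=2 → birth, X_13=16
t=13: X=16, d=4 → birth, X_14=17
t=14: X=17, d=1 → birth, X_15=18
t=15: X=18, d=0 → birth, X_16=19
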